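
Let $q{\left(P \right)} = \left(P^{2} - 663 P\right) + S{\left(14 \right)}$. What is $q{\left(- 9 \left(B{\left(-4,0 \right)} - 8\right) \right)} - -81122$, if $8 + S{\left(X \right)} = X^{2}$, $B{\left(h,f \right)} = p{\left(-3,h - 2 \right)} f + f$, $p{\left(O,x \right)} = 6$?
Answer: $38758$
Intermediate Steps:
$B{\left(h,f \right)} = 7 f$ ($B{\left(h,f \right)} = 6 f + f = 7 f$)
$S{\left(X \right)} = -8 + X^{2}$
$q{\left(P \right)} = 188 + P^{2} - 663 P$ ($q{\left(P \right)} = \left(P^{2} - 663 P\right) - \left(8 - 14^{2}\right) = \left(P^{2} - 663 P\right) + \left(-8 + 196\right) = \left(P^{2} - 663 P\right) + 188 = 188 + P^{2} - 663 P$)
$q{\left(- 9 \left(B{\left(-4,0 \right)} - 8\right) \right)} - -81122 = \left(188 + \left(- 9 \left(7 \cdot 0 - 8\right)\right)^{2} - 663 \left(- 9 \left(7 \cdot 0 - 8\right)\right)\right) - -81122 = \left(188 + \left(- 9 \left(0 - 8\right)\right)^{2} - 663 \left(- 9 \left(0 - 8\right)\right)\right) + 81122 = \left(188 + \left(\left(-9\right) \left(-8\right)\right)^{2} - 663 \left(\left(-9\right) \left(-8\right)\right)\right) + 81122 = \left(188 + 72^{2} - 47736\right) + 81122 = \left(188 + 5184 - 47736\right) + 81122 = -42364 + 81122 = 38758$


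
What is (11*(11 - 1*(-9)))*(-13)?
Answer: -2860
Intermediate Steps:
(11*(11 - 1*(-9)))*(-13) = (11*(11 + 9))*(-13) = (11*20)*(-13) = 220*(-13) = -2860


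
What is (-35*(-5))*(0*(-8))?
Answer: 0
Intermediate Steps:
(-35*(-5))*(0*(-8)) = 175*0 = 0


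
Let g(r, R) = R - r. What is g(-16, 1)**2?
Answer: 289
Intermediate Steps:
g(-16, 1)**2 = (1 - 1*(-16))**2 = (1 + 16)**2 = 17**2 = 289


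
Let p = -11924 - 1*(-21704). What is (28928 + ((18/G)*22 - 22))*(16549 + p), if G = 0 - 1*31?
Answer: 23582622010/31 ≈ 7.6073e+8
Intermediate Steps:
G = -31 (G = 0 - 31 = -31)
p = 9780 (p = -11924 + 21704 = 9780)
(28928 + ((18/G)*22 - 22))*(16549 + p) = (28928 + ((18/(-31))*22 - 22))*(16549 + 9780) = (28928 + ((18*(-1/31))*22 - 22))*26329 = (28928 + (-18/31*22 - 22))*26329 = (28928 + (-396/31 - 22))*26329 = (28928 - 1078/31)*26329 = (895690/31)*26329 = 23582622010/31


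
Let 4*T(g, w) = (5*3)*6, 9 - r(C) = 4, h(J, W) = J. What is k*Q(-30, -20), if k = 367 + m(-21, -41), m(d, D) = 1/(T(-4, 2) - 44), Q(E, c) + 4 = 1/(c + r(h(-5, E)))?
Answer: -962519/645 ≈ -1492.3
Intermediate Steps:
r(C) = 5 (r(C) = 9 - 1*4 = 9 - 4 = 5)
T(g, w) = 45/2 (T(g, w) = ((5*3)*6)/4 = (15*6)/4 = (¼)*90 = 45/2)
Q(E, c) = -4 + 1/(5 + c) (Q(E, c) = -4 + 1/(c + 5) = -4 + 1/(5 + c))
m(d, D) = -2/43 (m(d, D) = 1/(45/2 - 44) = 1/(-43/2) = -2/43)
k = 15779/43 (k = 367 - 2/43 = 15779/43 ≈ 366.95)
k*Q(-30, -20) = 15779*((-19 - 4*(-20))/(5 - 20))/43 = 15779*((-19 + 80)/(-15))/43 = 15779*(-1/15*61)/43 = (15779/43)*(-61/15) = -962519/645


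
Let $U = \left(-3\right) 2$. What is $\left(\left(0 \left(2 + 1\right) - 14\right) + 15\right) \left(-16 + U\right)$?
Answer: $-22$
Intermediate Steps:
$U = -6$
$\left(\left(0 \left(2 + 1\right) - 14\right) + 15\right) \left(-16 + U\right) = \left(\left(0 \left(2 + 1\right) - 14\right) + 15\right) \left(-16 - 6\right) = \left(\left(0 \cdot 3 - 14\right) + 15\right) \left(-22\right) = \left(\left(0 - 14\right) + 15\right) \left(-22\right) = \left(-14 + 15\right) \left(-22\right) = 1 \left(-22\right) = -22$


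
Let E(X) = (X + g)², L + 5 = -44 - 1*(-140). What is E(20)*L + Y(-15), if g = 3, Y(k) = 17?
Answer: 48156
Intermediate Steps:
L = 91 (L = -5 + (-44 - 1*(-140)) = -5 + (-44 + 140) = -5 + 96 = 91)
E(X) = (3 + X)² (E(X) = (X + 3)² = (3 + X)²)
E(20)*L + Y(-15) = (3 + 20)²*91 + 17 = 23²*91 + 17 = 529*91 + 17 = 48139 + 17 = 48156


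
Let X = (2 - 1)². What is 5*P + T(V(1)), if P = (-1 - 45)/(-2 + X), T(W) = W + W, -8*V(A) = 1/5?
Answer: 4599/20 ≈ 229.95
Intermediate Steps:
V(A) = -1/40 (V(A) = -⅛/5 = -⅛*⅕ = -1/40)
T(W) = 2*W
X = 1 (X = 1² = 1)
P = 46 (P = (-1 - 45)/(-2 + 1) = -46/(-1) = -46*(-1) = 46)
5*P + T(V(1)) = 5*46 + 2*(-1/40) = 230 - 1/20 = 4599/20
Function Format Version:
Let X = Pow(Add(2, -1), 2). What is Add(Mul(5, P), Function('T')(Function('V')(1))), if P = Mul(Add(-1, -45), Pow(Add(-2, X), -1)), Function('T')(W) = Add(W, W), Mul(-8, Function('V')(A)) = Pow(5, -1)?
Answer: Rational(4599, 20) ≈ 229.95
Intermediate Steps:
Function('V')(A) = Rational(-1, 40) (Function('V')(A) = Mul(Rational(-1, 8), Pow(5, -1)) = Mul(Rational(-1, 8), Rational(1, 5)) = Rational(-1, 40))
Function('T')(W) = Mul(2, W)
X = 1 (X = Pow(1, 2) = 1)
P = 46 (P = Mul(Add(-1, -45), Pow(Add(-2, 1), -1)) = Mul(-46, Pow(-1, -1)) = Mul(-46, -1) = 46)
Add(Mul(5, P), Function('T')(Function('V')(1))) = Add(Mul(5, 46), Mul(2, Rational(-1, 40))) = Add(230, Rational(-1, 20)) = Rational(4599, 20)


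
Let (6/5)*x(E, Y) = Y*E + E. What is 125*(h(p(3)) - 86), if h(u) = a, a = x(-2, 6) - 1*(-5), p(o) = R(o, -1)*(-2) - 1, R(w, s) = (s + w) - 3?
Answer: -34750/3 ≈ -11583.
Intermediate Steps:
R(w, s) = -3 + s + w
x(E, Y) = 5*E/6 + 5*E*Y/6 (x(E, Y) = 5*(Y*E + E)/6 = 5*(E*Y + E)/6 = 5*(E + E*Y)/6 = 5*E/6 + 5*E*Y/6)
p(o) = 7 - 2*o (p(o) = (-3 - 1 + o)*(-2) - 1 = (-4 + o)*(-2) - 1 = (8 - 2*o) - 1 = 7 - 2*o)
a = -20/3 (a = (5/6)*(-2)*(1 + 6) - 1*(-5) = (5/6)*(-2)*7 + 5 = -35/3 + 5 = -20/3 ≈ -6.6667)
h(u) = -20/3
125*(h(p(3)) - 86) = 125*(-20/3 - 86) = 125*(-278/3) = -34750/3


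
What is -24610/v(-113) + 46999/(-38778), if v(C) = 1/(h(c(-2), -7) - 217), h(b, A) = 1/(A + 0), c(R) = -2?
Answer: 1450576072607/271446 ≈ 5.3439e+6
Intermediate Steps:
h(b, A) = 1/A
v(C) = -7/1520 (v(C) = 1/(1/(-7) - 217) = 1/(-⅐ - 217) = 1/(-1520/7) = -7/1520)
-24610/v(-113) + 46999/(-38778) = -24610/(-7/1520) + 46999/(-38778) = -24610*(-1520/7) + 46999*(-1/38778) = 37407200/7 - 46999/38778 = 1450576072607/271446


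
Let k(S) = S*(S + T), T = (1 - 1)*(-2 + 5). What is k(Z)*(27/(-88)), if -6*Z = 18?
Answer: -243/88 ≈ -2.7614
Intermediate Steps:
T = 0 (T = 0*3 = 0)
Z = -3 (Z = -1/6*18 = -3)
k(S) = S**2 (k(S) = S*(S + 0) = S*S = S**2)
k(Z)*(27/(-88)) = (-3)**2*(27/(-88)) = 9*(27*(-1/88)) = 9*(-27/88) = -243/88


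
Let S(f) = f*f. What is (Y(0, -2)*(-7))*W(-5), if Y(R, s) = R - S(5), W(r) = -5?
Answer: -875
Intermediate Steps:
S(f) = f²
Y(R, s) = -25 + R (Y(R, s) = R - 1*5² = R - 1*25 = R - 25 = -25 + R)
(Y(0, -2)*(-7))*W(-5) = ((-25 + 0)*(-7))*(-5) = -25*(-7)*(-5) = 175*(-5) = -875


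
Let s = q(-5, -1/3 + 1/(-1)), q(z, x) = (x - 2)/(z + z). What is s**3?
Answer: 1/27 ≈ 0.037037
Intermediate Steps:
q(z, x) = (-2 + x)/(2*z) (q(z, x) = (-2 + x)/((2*z)) = (-2 + x)*(1/(2*z)) = (-2 + x)/(2*z))
s = 1/3 (s = (1/2)*(-2 + (-1/3 + 1/(-1)))/(-5) = (1/2)*(-1/5)*(-2 + (-1*1/3 + 1*(-1))) = (1/2)*(-1/5)*(-2 + (-1/3 - 1)) = (1/2)*(-1/5)*(-2 - 4/3) = (1/2)*(-1/5)*(-10/3) = 1/3 ≈ 0.33333)
s**3 = (1/3)**3 = 1/27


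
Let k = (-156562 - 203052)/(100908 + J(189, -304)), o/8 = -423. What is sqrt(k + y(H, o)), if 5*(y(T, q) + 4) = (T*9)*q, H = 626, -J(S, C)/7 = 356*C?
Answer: 3*I*sqrt(1951513322678839930)/2146190 ≈ 1952.7*I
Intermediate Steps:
J(S, C) = -2492*C
o = -3384 (o = 8*(-423) = -3384)
y(T, q) = -4 + 9*T*q/5 (y(T, q) = -4 + ((T*9)*q)/5 = -4 + ((9*T)*q)/5 = -4 + (9*T*q)/5 = -4 + 9*T*q/5)
k = -179807/429238 (k = (-156562 - 203052)/(100908 - 2492*(-304)) = -359614/(100908 + 757568) = -359614/858476 = -359614*1/858476 = -179807/429238 ≈ -0.41890)
sqrt(k + y(H, o)) = sqrt(-179807/429238 + (-4 + (9/5)*626*(-3384))) = sqrt(-179807/429238 + (-4 - 19065456/5)) = sqrt(-179807/429238 - 19065476/5) = sqrt(-8183627686323/2146190) = 3*I*sqrt(1951513322678839930)/2146190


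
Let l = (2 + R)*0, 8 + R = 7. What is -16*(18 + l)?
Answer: -288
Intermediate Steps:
R = -1 (R = -8 + 7 = -1)
l = 0 (l = (2 - 1)*0 = 1*0 = 0)
-16*(18 + l) = -16*(18 + 0) = -16*18 = -288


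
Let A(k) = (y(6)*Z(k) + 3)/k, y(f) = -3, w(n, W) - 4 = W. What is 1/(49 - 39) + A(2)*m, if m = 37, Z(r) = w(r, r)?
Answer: -1387/5 ≈ -277.40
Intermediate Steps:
w(n, W) = 4 + W
Z(r) = 4 + r
A(k) = (-9 - 3*k)/k (A(k) = (-3*(4 + k) + 3)/k = ((-12 - 3*k) + 3)/k = (-9 - 3*k)/k)
1/(49 - 39) + A(2)*m = 1/(49 - 39) + (-3 - 9/2)*37 = 1/10 + (-3 - 9*½)*37 = ⅒ + (-3 - 9/2)*37 = ⅒ - 15/2*37 = ⅒ - 555/2 = -1387/5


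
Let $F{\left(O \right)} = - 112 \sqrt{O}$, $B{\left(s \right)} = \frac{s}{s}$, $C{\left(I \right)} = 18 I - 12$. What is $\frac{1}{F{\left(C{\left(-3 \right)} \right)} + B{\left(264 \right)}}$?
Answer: $\frac{i}{i + 112 \sqrt{66}} \approx 1.2079 \cdot 10^{-6} + 0.001099 i$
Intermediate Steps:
$C{\left(I \right)} = -12 + 18 I$
$B{\left(s \right)} = 1$
$\frac{1}{F{\left(C{\left(-3 \right)} \right)} + B{\left(264 \right)}} = \frac{1}{- 112 \sqrt{-12 + 18 \left(-3\right)} + 1} = \frac{1}{- 112 \sqrt{-12 - 54} + 1} = \frac{1}{- 112 \sqrt{-66} + 1} = \frac{1}{- 112 i \sqrt{66} + 1} = \frac{1}{1 - 112 i \sqrt{66}}$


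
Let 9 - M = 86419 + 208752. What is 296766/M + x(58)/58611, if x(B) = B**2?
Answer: -1171487647/1235695713 ≈ -0.94804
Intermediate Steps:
M = -295162 (M = 9 - (86419 + 208752) = 9 - 1*295171 = 9 - 295171 = -295162)
296766/M + x(58)/58611 = 296766/(-295162) + 58**2/58611 = 296766*(-1/295162) + 3364*(1/58611) = -148383/147581 + 3364/58611 = -1171487647/1235695713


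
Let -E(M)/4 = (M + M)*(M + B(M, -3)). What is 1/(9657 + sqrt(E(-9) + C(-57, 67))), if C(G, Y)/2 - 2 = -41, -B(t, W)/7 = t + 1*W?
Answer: 3219/31084109 - sqrt(5322)/93252327 ≈ 0.00010278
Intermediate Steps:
B(t, W) = -7*W - 7*t (B(t, W) = -7*(t + 1*W) = -7*(t + W) = -7*(W + t) = -7*W - 7*t)
C(G, Y) = -78 (C(G, Y) = 4 + 2*(-41) = 4 - 82 = -78)
E(M) = -8*M*(21 - 6*M) (E(M) = -4*(M + M)*(M + (-7*(-3) - 7*M)) = -4*2*M*(M + (21 - 7*M)) = -4*2*M*(21 - 6*M) = -8*M*(21 - 6*M))
1/(9657 + sqrt(E(-9) + C(-57, 67))) = 1/(9657 + sqrt(24*(-9)*(-7 + 2*(-9)) - 78)) = 1/(9657 + sqrt(24*(-9)*(-7 - 18) - 78)) = 1/(9657 + sqrt(24*(-9)*(-25) - 78)) = 1/(9657 + sqrt(5400 - 78)) = 1/(9657 + sqrt(5322))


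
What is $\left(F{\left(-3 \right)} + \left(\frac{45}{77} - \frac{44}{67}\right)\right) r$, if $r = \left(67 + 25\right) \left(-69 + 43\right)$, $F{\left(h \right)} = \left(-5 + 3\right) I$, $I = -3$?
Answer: $- \frac{73149752}{5159} \approx -14179.0$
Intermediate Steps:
$F{\left(h \right)} = 6$ ($F{\left(h \right)} = \left(-5 + 3\right) \left(-3\right) = \left(-2\right) \left(-3\right) = 6$)
$r = -2392$ ($r = 92 \left(-26\right) = -2392$)
$\left(F{\left(-3 \right)} + \left(\frac{45}{77} - \frac{44}{67}\right)\right) r = \left(6 + \left(\frac{45}{77} - \frac{44}{67}\right)\right) \left(-2392\right) = \left(6 - \frac{373}{5159}\right) \left(-2392\right) = \frac{30581}{5159} \left(-2392\right) = - \frac{73149752}{5159}$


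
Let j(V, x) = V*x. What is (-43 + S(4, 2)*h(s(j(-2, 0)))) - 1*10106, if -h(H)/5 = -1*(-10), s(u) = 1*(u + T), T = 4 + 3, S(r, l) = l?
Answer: -10249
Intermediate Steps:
T = 7
s(u) = 7 + u (s(u) = 1*(u + 7) = 1*(7 + u) = 7 + u)
h(H) = -50 (h(H) = -(-5)*(-10) = -5*10 = -50)
(-43 + S(4, 2)*h(s(j(-2, 0)))) - 1*10106 = (-43 + 2*(-50)) - 1*10106 = (-43 - 100) - 10106 = -143 - 10106 = -10249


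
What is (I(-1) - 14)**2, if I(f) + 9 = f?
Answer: 576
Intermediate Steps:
I(f) = -9 + f
(I(-1) - 14)**2 = ((-9 - 1) - 14)**2 = (-10 - 14)**2 = (-24)**2 = 576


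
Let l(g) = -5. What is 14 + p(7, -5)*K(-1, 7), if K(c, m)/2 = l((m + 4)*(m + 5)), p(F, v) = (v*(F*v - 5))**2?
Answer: -399986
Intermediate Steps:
p(F, v) = v**2*(-5 + F*v)**2 (p(F, v) = (v*(-5 + F*v))**2 = v**2*(-5 + F*v)**2)
K(c, m) = -10 (K(c, m) = 2*(-5) = -10)
14 + p(7, -5)*K(-1, 7) = 14 + ((-5)**2*(-5 + 7*(-5))**2)*(-10) = 14 + (25*(-5 - 35)**2)*(-10) = 14 + (25*(-40)**2)*(-10) = 14 + (25*1600)*(-10) = 14 + 40000*(-10) = 14 - 400000 = -399986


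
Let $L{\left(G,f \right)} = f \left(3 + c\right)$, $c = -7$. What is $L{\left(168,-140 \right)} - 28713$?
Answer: $-28153$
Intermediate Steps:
$L{\left(G,f \right)} = - 4 f$ ($L{\left(G,f \right)} = f \left(3 - 7\right) = f \left(-4\right) = - 4 f$)
$L{\left(168,-140 \right)} - 28713 = \left(-4\right) \left(-140\right) - 28713 = 560 - 28713 = -28153$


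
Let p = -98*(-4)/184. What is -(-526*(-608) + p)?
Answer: -7355633/23 ≈ -3.1981e+5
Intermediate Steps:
p = 49/23 (p = 392*(1/184) = 49/23 ≈ 2.1304)
-(-526*(-608) + p) = -(-526*(-608) + 49/23) = -(319808 + 49/23) = -1*7355633/23 = -7355633/23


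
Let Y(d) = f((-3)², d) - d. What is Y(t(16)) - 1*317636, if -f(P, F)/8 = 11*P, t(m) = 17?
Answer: -318445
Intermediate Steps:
f(P, F) = -88*P
Y(d) = -792 - d (Y(d) = -88*(-3)² - d = -88*9 - d = -792 - d)
Y(t(16)) - 1*317636 = (-792 - 1*17) - 1*317636 = (-792 - 17) - 317636 = -809 - 317636 = -318445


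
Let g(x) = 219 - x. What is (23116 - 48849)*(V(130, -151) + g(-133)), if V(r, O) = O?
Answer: -5172333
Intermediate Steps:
(23116 - 48849)*(V(130, -151) + g(-133)) = (23116 - 48849)*(-151 + (219 - 1*(-133))) = -25733*(-151 + (219 + 133)) = -25733*(-151 + 352) = -25733*201 = -5172333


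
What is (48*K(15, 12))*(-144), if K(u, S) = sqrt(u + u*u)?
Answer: -27648*sqrt(15) ≈ -1.0708e+5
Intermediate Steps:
K(u, S) = sqrt(u + u**2)
(48*K(15, 12))*(-144) = (48*sqrt(15*(1 + 15)))*(-144) = (48*sqrt(15*16))*(-144) = (48*sqrt(240))*(-144) = (48*(4*sqrt(15)))*(-144) = (192*sqrt(15))*(-144) = -27648*sqrt(15)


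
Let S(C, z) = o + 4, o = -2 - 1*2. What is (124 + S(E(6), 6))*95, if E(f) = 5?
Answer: 11780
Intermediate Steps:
o = -4 (o = -2 - 2 = -4)
S(C, z) = 0 (S(C, z) = -4 + 4 = 0)
(124 + S(E(6), 6))*95 = (124 + 0)*95 = 124*95 = 11780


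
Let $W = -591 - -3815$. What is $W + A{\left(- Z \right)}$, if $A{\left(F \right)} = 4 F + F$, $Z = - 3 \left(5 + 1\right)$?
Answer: $3314$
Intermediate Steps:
$Z = -18$ ($Z = \left(-3\right) 6 = -18$)
$A{\left(F \right)} = 5 F$
$W = 3224$ ($W = -591 + 3815 = 3224$)
$W + A{\left(- Z \right)} = 3224 + 5 \left(\left(-1\right) \left(-18\right)\right) = 3224 + 5 \cdot 18 = 3224 + 90 = 3314$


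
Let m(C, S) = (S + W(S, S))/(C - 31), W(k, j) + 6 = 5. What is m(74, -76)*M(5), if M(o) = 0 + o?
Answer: -385/43 ≈ -8.9535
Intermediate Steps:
M(o) = o
W(k, j) = -1 (W(k, j) = -6 + 5 = -1)
m(C, S) = (-1 + S)/(-31 + C) (m(C, S) = (S - 1)/(C - 31) = (-1 + S)/(-31 + C))
m(74, -76)*M(5) = ((-1 - 76)/(-31 + 74))*5 = (-77/43)*5 = ((1/43)*(-77))*5 = -77/43*5 = -385/43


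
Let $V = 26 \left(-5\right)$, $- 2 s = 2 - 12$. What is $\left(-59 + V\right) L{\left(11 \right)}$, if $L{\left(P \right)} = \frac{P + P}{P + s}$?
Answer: $- \frac{2079}{8} \approx -259.88$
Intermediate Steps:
$s = 5$ ($s = - \frac{2 - 12}{2} = \left(- \frac{1}{2}\right) \left(-10\right) = 5$)
$V = -130$
$L{\left(P \right)} = \frac{2 P}{5 + P}$ ($L{\left(P \right)} = \frac{P + P}{P + 5} = \frac{2 P}{5 + P}$)
$\left(-59 + V\right) L{\left(11 \right)} = \left(-59 - 130\right) 2 \cdot 11 \frac{1}{5 + 11} = - 189 \cdot 2 \cdot 11 \cdot \frac{1}{16} = \left(-189\right) \frac{11}{8} = - \frac{2079}{8}$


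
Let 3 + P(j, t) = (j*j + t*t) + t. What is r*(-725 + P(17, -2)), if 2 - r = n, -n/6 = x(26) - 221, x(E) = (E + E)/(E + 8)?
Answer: 9767824/17 ≈ 5.7458e+5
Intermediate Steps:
x(E) = 2*E/(8 + E) (x(E) = (2*E)/(8 + E) = 2*E/(8 + E))
P(j, t) = -3 + t + j² + t² (P(j, t) = -3 + ((j*j + t*t) + t) = -3 + ((j² + t²) + t) = -3 + (t + j² + t²) = -3 + t + j² + t²)
n = 22386/17 (n = -6*(2*26/(8 + 26) - 221) = -6*(2*26/34 - 221) = -6*(2*26*(1/34) - 221) = -6*(26/17 - 221) = -6*(-3731/17) = 22386/17 ≈ 1316.8)
r = -22352/17 (r = 2 - 1*22386/17 = 2 - 22386/17 = -22352/17 ≈ -1314.8)
r*(-725 + P(17, -2)) = -22352*(-725 + (-3 - 2 + 17² + (-2)²))/17 = -22352*(-725 + (-3 - 2 + 289 + 4))/17 = -22352*(-725 + 288)/17 = -22352/17*(-437) = 9767824/17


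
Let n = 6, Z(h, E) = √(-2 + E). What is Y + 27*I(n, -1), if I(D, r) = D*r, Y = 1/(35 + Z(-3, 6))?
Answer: -5993/37 ≈ -161.97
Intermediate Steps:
Y = 1/37 (Y = 1/(35 + √(-2 + 6)) = 1/(35 + √4) = 1/(35 + 2) = 1/37 ≈ 0.027027)
Y + 27*I(n, -1) = 1/37 + 27*(6*(-1)) = 1/37 + 27*(-6) = 1/37 - 162 = -5993/37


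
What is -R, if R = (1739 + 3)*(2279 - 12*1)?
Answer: -3949114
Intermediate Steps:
R = 3949114 (R = 1742*(2279 - 12) = 1742*2267 = 3949114)
-R = -1*3949114 = -3949114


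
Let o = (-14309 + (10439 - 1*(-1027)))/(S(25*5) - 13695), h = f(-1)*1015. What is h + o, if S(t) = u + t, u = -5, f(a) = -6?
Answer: -82668907/13575 ≈ -6089.8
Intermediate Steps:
h = -6090 (h = -6*1015 = -6090)
S(t) = -5 + t
o = 2843/13575 (o = (-14309 + (10439 - 1*(-1027)))/((-5 + 25*5) - 13695) = (-14309 + (10439 + 1027))/((-5 + 125) - 13695) = (-14309 + 11466)/(120 - 13695) = -2843/(-13575) = -2843*(-1/13575) = 2843/13575 ≈ 0.20943)
h + o = -6090 + 2843/13575 = -82668907/13575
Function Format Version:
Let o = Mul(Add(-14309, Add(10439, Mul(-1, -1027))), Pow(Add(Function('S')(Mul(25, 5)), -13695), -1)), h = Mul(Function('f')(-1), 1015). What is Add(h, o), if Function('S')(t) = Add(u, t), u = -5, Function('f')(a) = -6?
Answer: Rational(-82668907, 13575) ≈ -6089.8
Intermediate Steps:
h = -6090 (h = Mul(-6, 1015) = -6090)
Function('S')(t) = Add(-5, t)
o = Rational(2843, 13575) (o = Mul(Add(-14309, Add(10439, Mul(-1, -1027))), Pow(Add(Add(-5, Mul(25, 5)), -13695), -1)) = Mul(Add(-14309, Add(10439, 1027)), Pow(Add(Add(-5, 125), -13695), -1)) = Mul(Add(-14309, 11466), Pow(Add(120, -13695), -1)) = Mul(-2843, Pow(-13575, -1)) = Mul(-2843, Rational(-1, 13575)) = Rational(2843, 13575) ≈ 0.20943)
Add(h, o) = Add(-6090, Rational(2843, 13575)) = Rational(-82668907, 13575)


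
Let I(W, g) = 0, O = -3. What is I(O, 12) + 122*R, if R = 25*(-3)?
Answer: -9150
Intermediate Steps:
R = -75
I(O, 12) + 122*R = 0 + 122*(-75) = 0 - 9150 = -9150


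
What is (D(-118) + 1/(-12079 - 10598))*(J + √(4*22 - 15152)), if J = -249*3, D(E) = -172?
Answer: 971210805/7559 - 7800890*I*√3766/22677 ≈ 1.2848e+5 - 21111.0*I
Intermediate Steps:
J = -747
(D(-118) + 1/(-12079 - 10598))*(J + √(4*22 - 15152)) = (-172 + 1/(-12079 - 10598))*(-747 + √(4*22 - 15152)) = (-172 + 1/(-22677))*(-747 + √(88 - 15152)) = (-172 - 1/22677)*(-747 + √(-15064)) = -3900445*(-747 + 2*I*√3766)/22677 = 971210805/7559 - 7800890*I*√3766/22677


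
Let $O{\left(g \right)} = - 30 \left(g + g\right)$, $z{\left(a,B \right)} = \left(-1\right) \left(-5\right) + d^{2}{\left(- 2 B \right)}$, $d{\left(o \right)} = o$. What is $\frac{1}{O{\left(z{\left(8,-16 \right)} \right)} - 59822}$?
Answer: $- \frac{1}{121562} \approx -8.2263 \cdot 10^{-6}$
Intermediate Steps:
$z{\left(a,B \right)} = 5 + 4 B^{2}$ ($z{\left(a,B \right)} = \left(-1\right) \left(-5\right) + \left(- 2 B\right)^{2} = 5 + 4 B^{2}$)
$O{\left(g \right)} = - 60 g$ ($O{\left(g \right)} = - 30 \cdot 2 g = - 60 g$)
$\frac{1}{O{\left(z{\left(8,-16 \right)} \right)} - 59822} = \frac{1}{- 60 \left(5 + 4 \left(-16\right)^{2}\right) - 59822} = \frac{1}{- 60 \left(5 + 4 \cdot 256\right) - 59822} = \frac{1}{- 60 \left(5 + 1024\right) - 59822} = \frac{1}{\left(-60\right) 1029 - 59822} = \frac{1}{-61740 - 59822} = \frac{1}{-121562} = - \frac{1}{121562}$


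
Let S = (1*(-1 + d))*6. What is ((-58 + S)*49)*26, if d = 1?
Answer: -73892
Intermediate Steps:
S = 0 (S = (1*(-1 + 1))*6 = (1*0)*6 = 0*6 = 0)
((-58 + S)*49)*26 = ((-58 + 0)*49)*26 = -58*49*26 = -2842*26 = -73892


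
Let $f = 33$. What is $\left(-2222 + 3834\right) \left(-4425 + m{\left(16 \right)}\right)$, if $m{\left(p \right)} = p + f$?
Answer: $-7054112$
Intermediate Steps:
$m{\left(p \right)} = 33 + p$ ($m{\left(p \right)} = p + 33 = 33 + p$)
$\left(-2222 + 3834\right) \left(-4425 + m{\left(16 \right)}\right) = \left(-2222 + 3834\right) \left(-4425 + \left(33 + 16\right)\right) = 1612 \left(-4425 + 49\right) = 1612 \left(-4376\right) = -7054112$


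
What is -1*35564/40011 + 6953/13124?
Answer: -11090909/30888492 ≈ -0.35906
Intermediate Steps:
-1*35564/40011 + 6953/13124 = -35564*1/40011 + 6953*(1/13124) = -35564/40011 + 409/772 = -11090909/30888492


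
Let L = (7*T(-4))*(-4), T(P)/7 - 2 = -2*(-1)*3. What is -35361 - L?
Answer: -33793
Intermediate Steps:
T(P) = 56 (T(P) = 14 + 7*(-2*(-1)*3) = 14 + 7*(2*3) = 14 + 7*6 = 14 + 42 = 56)
L = -1568 (L = (7*56)*(-4) = 392*(-4) = -1568)
-35361 - L = -35361 - 1*(-1568) = -35361 + 1568 = -33793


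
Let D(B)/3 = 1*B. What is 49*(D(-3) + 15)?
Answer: 294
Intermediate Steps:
D(B) = 3*B (D(B) = 3*(1*B) = 3*B)
49*(D(-3) + 15) = 49*(3*(-3) + 15) = 49*(-9 + 15) = 49*6 = 294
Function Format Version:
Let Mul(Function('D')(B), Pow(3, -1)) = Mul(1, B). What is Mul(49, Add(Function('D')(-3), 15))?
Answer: 294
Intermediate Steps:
Function('D')(B) = Mul(3, B) (Function('D')(B) = Mul(3, Mul(1, B)) = Mul(3, B))
Mul(49, Add(Function('D')(-3), 15)) = Mul(49, Add(Mul(3, -3), 15)) = Mul(49, Add(-9, 15)) = Mul(49, 6) = 294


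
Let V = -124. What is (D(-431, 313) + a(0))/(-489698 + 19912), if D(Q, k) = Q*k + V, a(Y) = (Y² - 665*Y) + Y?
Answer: 135027/469786 ≈ 0.28742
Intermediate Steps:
a(Y) = Y² - 664*Y
D(Q, k) = -124 + Q*k (D(Q, k) = Q*k - 124 = -124 + Q*k)
(D(-431, 313) + a(0))/(-489698 + 19912) = ((-124 - 431*313) + 0*(-664 + 0))/(-489698 + 19912) = ((-124 - 134903) + 0*(-664))/(-469786) = (-135027 + 0)*(-1/469786) = -135027*(-1/469786) = 135027/469786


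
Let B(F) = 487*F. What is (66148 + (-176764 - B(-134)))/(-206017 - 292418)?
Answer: 45358/498435 ≈ 0.091001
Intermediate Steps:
(66148 + (-176764 - B(-134)))/(-206017 - 292418) = (66148 + (-176764 - 487*(-134)))/(-206017 - 292418) = (66148 + (-176764 - 1*(-65258)))/(-498435) = (66148 + (-176764 + 65258))*(-1/498435) = (66148 - 111506)*(-1/498435) = -45358*(-1/498435) = 45358/498435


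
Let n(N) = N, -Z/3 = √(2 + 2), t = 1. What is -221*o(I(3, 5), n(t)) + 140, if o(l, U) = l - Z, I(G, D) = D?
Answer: -2291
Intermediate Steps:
Z = -6 (Z = -3*√(2 + 2) = -3*√4 = -3*2 = -6)
o(l, U) = 6 + l (o(l, U) = l - 1*(-6) = l + 6 = 6 + l)
-221*o(I(3, 5), n(t)) + 140 = -221*(6 + 5) + 140 = -221*11 + 140 = -2431 + 140 = -2291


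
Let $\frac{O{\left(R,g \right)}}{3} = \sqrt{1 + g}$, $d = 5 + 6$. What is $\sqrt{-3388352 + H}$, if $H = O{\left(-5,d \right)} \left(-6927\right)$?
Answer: $\sqrt{-3388352 - 41562 \sqrt{3}} \approx 1860.2 i$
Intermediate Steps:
$d = 11$
$O{\left(R,g \right)} = 3 \sqrt{1 + g}$
$H = - 41562 \sqrt{3}$ ($H = 3 \sqrt{1 + 11} \left(-6927\right) = 3 \sqrt{12} \left(-6927\right) = 3 \cdot 2 \sqrt{3} \left(-6927\right) = 6 \sqrt{3} \left(-6927\right) = - 41562 \sqrt{3} \approx -71988.0$)
$\sqrt{-3388352 + H} = \sqrt{-3388352 - 41562 \sqrt{3}}$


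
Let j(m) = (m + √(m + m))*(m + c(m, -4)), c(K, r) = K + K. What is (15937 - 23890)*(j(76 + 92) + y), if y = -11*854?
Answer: -598685934 - 16033248*√21 ≈ -6.7216e+8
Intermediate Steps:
c(K, r) = 2*K
y = -9394
j(m) = 3*m*(m + √2*√m) (j(m) = (m + √(m + m))*(m + 2*m) = (m + √(2*m))*(3*m) = (m + √2*√m)*(3*m) = 3*m*(m + √2*√m))
(15937 - 23890)*(j(76 + 92) + y) = (15937 - 23890)*((3*(76 + 92)² + 3*√2*(76 + 92)^(3/2)) - 9394) = -7953*((3*168² + 3*√2*168^(3/2)) - 9394) = -7953*((3*28224 + 3*√2*(336*√42)) - 9394) = -7953*((84672 + 2016*√21) - 9394) = -7953*(75278 + 2016*√21) = -598685934 - 16033248*√21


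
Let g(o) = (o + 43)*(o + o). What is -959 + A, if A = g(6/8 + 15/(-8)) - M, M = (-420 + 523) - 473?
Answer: -21863/32 ≈ -683.22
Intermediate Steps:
g(o) = 2*o*(43 + o) (g(o) = (43 + o)*(2*o) = 2*o*(43 + o))
M = -370 (M = 103 - 473 = -370)
A = 8825/32 (A = 2*(6/8 + 15/(-8))*(43 + (6/8 + 15/(-8))) - 1*(-370) = 2*(6*(1/8) + 15*(-1/8))*(43 + (6*(1/8) + 15*(-1/8))) + 370 = 2*(3/4 - 15/8)*(43 + (3/4 - 15/8)) + 370 = 2*(-9/8)*(43 - 9/8) + 370 = 2*(-9/8)*(335/8) + 370 = -3015/32 + 370 = 8825/32 ≈ 275.78)
-959 + A = -959 + 8825/32 = -21863/32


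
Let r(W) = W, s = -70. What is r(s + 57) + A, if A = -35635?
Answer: -35648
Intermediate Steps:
r(s + 57) + A = (-70 + 57) - 35635 = -13 - 35635 = -35648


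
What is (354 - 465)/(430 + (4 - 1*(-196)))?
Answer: -37/210 ≈ -0.17619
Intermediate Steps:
(354 - 465)/(430 + (4 - 1*(-196))) = -111/(430 + (4 + 196)) = -111/(430 + 200) = -111/630 = -111*1/630 = -37/210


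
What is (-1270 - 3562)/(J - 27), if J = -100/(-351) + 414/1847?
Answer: 3132571104/17174005 ≈ 182.40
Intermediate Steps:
J = 330014/648297 (J = -100*(-1/351) + 414*(1/1847) = 100/351 + 414/1847 = 330014/648297 ≈ 0.50905)
(-1270 - 3562)/(J - 27) = (-1270 - 3562)/(330014/648297 - 27) = -4832/(-17174005/648297) = -4832*(-648297/17174005) = 3132571104/17174005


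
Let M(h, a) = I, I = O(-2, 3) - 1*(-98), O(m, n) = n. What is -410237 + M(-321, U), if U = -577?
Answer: -410136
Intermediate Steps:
I = 101 (I = 3 - 1*(-98) = 3 + 98 = 101)
M(h, a) = 101
-410237 + M(-321, U) = -410237 + 101 = -410136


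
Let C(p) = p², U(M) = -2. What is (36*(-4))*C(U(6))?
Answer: -576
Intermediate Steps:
(36*(-4))*C(U(6)) = (36*(-4))*(-2)² = -144*4 = -576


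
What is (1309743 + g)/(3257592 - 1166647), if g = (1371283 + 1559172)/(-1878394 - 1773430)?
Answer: 434813453707/694160284880 ≈ 0.62639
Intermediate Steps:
g = -266405/331984 (g = 2930455/(-3651824) = 2930455*(-1/3651824) = -266405/331984 ≈ -0.80246)
(1309743 + g)/(3257592 - 1166647) = (1309743 - 266405/331984)/(3257592 - 1166647) = (434813453707/331984)/2090945 = (434813453707/331984)*(1/2090945) = 434813453707/694160284880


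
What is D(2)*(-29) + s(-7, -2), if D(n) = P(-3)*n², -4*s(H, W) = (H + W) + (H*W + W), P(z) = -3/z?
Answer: -467/4 ≈ -116.75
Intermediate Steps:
s(H, W) = -W/2 - H/4 - H*W/4 (s(H, W) = -((H + W) + (H*W + W))/4 = -((H + W) + (W + H*W))/4 = -(H + 2*W + H*W)/4 = -W/2 - H/4 - H*W/4)
D(n) = n² (D(n) = (-3/(-3))*n² = (-3*(-⅓))*n² = 1*n² = n²)
D(2)*(-29) + s(-7, -2) = 2²*(-29) + (-½*(-2) - ¼*(-7) - ¼*(-7)*(-2)) = 4*(-29) + (1 + 7/4 - 7/2) = -116 - ¾ = -467/4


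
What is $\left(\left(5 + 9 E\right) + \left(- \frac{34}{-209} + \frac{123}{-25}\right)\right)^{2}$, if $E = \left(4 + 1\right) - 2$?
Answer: $\frac{20261529649}{27300625} \approx 742.16$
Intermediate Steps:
$E = 3$ ($E = 5 - 2 = 3$)
$\left(\left(5 + 9 E\right) + \left(- \frac{34}{-209} + \frac{123}{-25}\right)\right)^{2} = \left(\left(5 + 9 \cdot 3\right) + \left(- \frac{34}{-209} + \frac{123}{-25}\right)\right)^{2} = \left(\left(5 + 27\right) + \left(\left(-34\right) \left(- \frac{1}{209}\right) + 123 \left(- \frac{1}{25}\right)\right)\right)^{2} = \left(32 + \left(\frac{34}{209} - \frac{123}{25}\right)\right)^{2} = \left(32 - \frac{24857}{5225}\right)^{2} = \left(\frac{142343}{5225}\right)^{2} = \frac{20261529649}{27300625}$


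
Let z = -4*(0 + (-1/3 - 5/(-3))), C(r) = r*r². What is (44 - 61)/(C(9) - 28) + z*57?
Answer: -213121/701 ≈ -304.02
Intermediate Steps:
C(r) = r³
z = -16/3 (z = -4*(0 + (-1*⅓ - 5*(-⅓))) = -4*(0 + (-⅓ + 5/3)) = -4*(0 + 4/3) = -4*4/3 = -16/3 ≈ -5.3333)
(44 - 61)/(C(9) - 28) + z*57 = (44 - 61)/(9³ - 28) - 16/3*57 = -17/(729 - 28) - 304 = -17/701 - 304 = -213121/701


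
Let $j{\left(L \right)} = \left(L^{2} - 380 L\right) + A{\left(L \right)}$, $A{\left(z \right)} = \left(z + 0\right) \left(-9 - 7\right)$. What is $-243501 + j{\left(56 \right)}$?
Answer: $-262541$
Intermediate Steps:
$A{\left(z \right)} = - 16 z$ ($A{\left(z \right)} = z \left(-16\right) = - 16 z$)
$j{\left(L \right)} = L^{2} - 396 L$ ($j{\left(L \right)} = \left(L^{2} - 380 L\right) - 16 L = L^{2} - 396 L$)
$-243501 + j{\left(56 \right)} = -243501 + 56 \left(-396 + 56\right) = -243501 + 56 \left(-340\right) = -243501 - 19040 = -262541$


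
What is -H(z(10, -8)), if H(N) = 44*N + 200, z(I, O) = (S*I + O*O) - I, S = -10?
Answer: 1824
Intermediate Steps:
z(I, O) = O² - 11*I (z(I, O) = (-10*I + O*O) - I = (-10*I + O²) - I = (O² - 10*I) - I = O² - 11*I)
H(N) = 200 + 44*N
-H(z(10, -8)) = -(200 + 44*((-8)² - 11*10)) = -(200 + 44*(64 - 110)) = -(200 + 44*(-46)) = -(200 - 2024) = -1*(-1824) = 1824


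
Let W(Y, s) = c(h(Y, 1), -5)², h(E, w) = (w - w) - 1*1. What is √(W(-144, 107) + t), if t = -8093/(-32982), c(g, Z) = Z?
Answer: √27462231426/32982 ≈ 5.0245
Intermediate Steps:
h(E, w) = -1 (h(E, w) = 0 - 1 = -1)
W(Y, s) = 25 (W(Y, s) = (-5)² = 25)
t = 8093/32982 (t = -8093*(-1/32982) = 8093/32982 ≈ 0.24538)
√(W(-144, 107) + t) = √(25 + 8093/32982) = √(832643/32982) = √27462231426/32982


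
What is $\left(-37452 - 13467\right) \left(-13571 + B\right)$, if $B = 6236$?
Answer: $373490865$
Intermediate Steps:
$\left(-37452 - 13467\right) \left(-13571 + B\right) = \left(-37452 - 13467\right) \left(-13571 + 6236\right) = \left(-50919\right) \left(-7335\right) = 373490865$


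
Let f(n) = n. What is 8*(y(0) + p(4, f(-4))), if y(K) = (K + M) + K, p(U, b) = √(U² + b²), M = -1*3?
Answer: -24 + 32*√2 ≈ 21.255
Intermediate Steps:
M = -3
y(K) = -3 + 2*K (y(K) = (K - 3) + K = (-3 + K) + K = -3 + 2*K)
8*(y(0) + p(4, f(-4))) = 8*((-3 + 2*0) + √(4² + (-4)²)) = 8*((-3 + 0) + √(16 + 16)) = 8*(-3 + √32) = 8*(-3 + 4*√2) = -24 + 32*√2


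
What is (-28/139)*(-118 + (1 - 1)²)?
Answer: 3304/139 ≈ 23.770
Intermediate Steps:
(-28/139)*(-118 + (1 - 1)²) = (-28*1/139)*(-118 + 0²) = -28*(-118 + 0)/139 = -28/139*(-118) = 3304/139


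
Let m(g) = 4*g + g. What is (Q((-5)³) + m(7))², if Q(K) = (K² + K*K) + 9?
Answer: 979314436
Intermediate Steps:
m(g) = 5*g
Q(K) = 9 + 2*K² (Q(K) = (K² + K²) + 9 = 2*K² + 9 = 9 + 2*K²)
(Q((-5)³) + m(7))² = ((9 + 2*((-5)³)²) + 5*7)² = ((9 + 2*(-125)²) + 35)² = ((9 + 2*15625) + 35)² = ((9 + 31250) + 35)² = (31259 + 35)² = 31294² = 979314436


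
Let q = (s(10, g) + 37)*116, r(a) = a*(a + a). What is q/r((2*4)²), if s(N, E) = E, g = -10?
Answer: 783/2048 ≈ 0.38232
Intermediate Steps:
r(a) = 2*a² (r(a) = a*(2*a) = 2*a²)
q = 3132 (q = (-10 + 37)*116 = 27*116 = 3132)
q/r((2*4)²) = 3132/((2*((2*4)²)²)) = 3132/((2*(8²)²)) = 3132/((2*64²)) = 3132/((2*4096)) = 3132/8192 = 3132*(1/8192) = 783/2048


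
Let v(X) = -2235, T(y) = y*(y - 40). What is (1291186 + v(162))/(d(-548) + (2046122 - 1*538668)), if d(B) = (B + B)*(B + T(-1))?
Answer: 1288951/2063126 ≈ 0.62476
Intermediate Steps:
T(y) = y*(-40 + y)
d(B) = 2*B*(41 + B) (d(B) = (B + B)*(B - (-40 - 1)) = (2*B)*(B - 1*(-41)) = (2*B)*(B + 41) = (2*B)*(41 + B) = 2*B*(41 + B))
(1291186 + v(162))/(d(-548) + (2046122 - 1*538668)) = (1291186 - 2235)/(2*(-548)*(41 - 548) + (2046122 - 1*538668)) = 1288951/(2*(-548)*(-507) + (2046122 - 538668)) = 1288951/(555672 + 1507454) = 1288951/2063126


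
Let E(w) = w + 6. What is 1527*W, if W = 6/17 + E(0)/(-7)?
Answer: -91620/119 ≈ -769.92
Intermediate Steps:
E(w) = 6 + w
W = -60/119 (W = 6/17 + (6 + 0)/(-7) = 6*(1/17) + 6*(-⅐) = 6/17 - 6/7 = -60/119 ≈ -0.50420)
1527*W = 1527*(-60/119) = -91620/119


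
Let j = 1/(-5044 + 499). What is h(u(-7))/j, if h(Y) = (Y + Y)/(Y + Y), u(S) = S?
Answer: -4545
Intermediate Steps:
j = -1/4545 (j = 1/(-4545) = -1/4545 ≈ -0.00022002)
h(Y) = 1 (h(Y) = (2*Y)/((2*Y)) = (2*Y)*(1/(2*Y)) = 1)
h(u(-7))/j = 1/(-1/4545) = 1*(-4545) = -4545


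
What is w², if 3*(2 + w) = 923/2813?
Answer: 254562025/71216721 ≈ 3.5745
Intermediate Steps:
w = -15955/8439 (w = -2 + (923/2813)/3 = -2 + (923*(1/2813))/3 = -2 + (⅓)*(923/2813) = -2 + 923/8439 = -15955/8439 ≈ -1.8906)
w² = (-15955/8439)² = 254562025/71216721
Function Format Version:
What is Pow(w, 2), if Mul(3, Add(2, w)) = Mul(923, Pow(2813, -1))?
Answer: Rational(254562025, 71216721) ≈ 3.5745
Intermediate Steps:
w = Rational(-15955, 8439) (w = Add(-2, Mul(Rational(1, 3), Mul(923, Pow(2813, -1)))) = Add(-2, Mul(Rational(1, 3), Mul(923, Rational(1, 2813)))) = Add(-2, Mul(Rational(1, 3), Rational(923, 2813))) = Add(-2, Rational(923, 8439)) = Rational(-15955, 8439) ≈ -1.8906)
Pow(w, 2) = Pow(Rational(-15955, 8439), 2) = Rational(254562025, 71216721)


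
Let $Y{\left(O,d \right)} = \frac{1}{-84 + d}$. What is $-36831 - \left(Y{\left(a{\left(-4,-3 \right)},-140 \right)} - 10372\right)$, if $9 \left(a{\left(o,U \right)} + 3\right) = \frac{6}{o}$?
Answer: $- \frac{5926815}{224} \approx -26459.0$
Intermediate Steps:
$a{\left(o,U \right)} = -3 + \frac{2}{3 o}$ ($a{\left(o,U \right)} = -3 + \frac{6 \frac{1}{o}}{9} = -3 + \frac{2}{3 o}$)
$-36831 - \left(Y{\left(a{\left(-4,-3 \right)},-140 \right)} - 10372\right) = -36831 - \left(\frac{1}{-84 - 140} - 10372\right) = -36831 - \left(\frac{1}{-224} - 10372\right) = -36831 - \left(- \frac{1}{224} - 10372\right) = -36831 - - \frac{2323329}{224} = -36831 + \frac{2323329}{224} = - \frac{5926815}{224}$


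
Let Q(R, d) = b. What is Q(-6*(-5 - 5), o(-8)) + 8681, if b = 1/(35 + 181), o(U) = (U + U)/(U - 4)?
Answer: 1875097/216 ≈ 8681.0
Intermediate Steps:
o(U) = 2*U/(-4 + U) (o(U) = (2*U)/(-4 + U) = 2*U/(-4 + U))
b = 1/216 ≈ 0.0046296
Q(R, d) = 1/216
Q(-6*(-5 - 5), o(-8)) + 8681 = 1/216 + 8681 = 1875097/216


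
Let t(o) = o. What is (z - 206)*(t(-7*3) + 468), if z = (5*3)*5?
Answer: -58557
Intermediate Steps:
z = 75 (z = 15*5 = 75)
(z - 206)*(t(-7*3) + 468) = (75 - 206)*(-7*3 + 468) = -131*(-21 + 468) = -131*447 = -58557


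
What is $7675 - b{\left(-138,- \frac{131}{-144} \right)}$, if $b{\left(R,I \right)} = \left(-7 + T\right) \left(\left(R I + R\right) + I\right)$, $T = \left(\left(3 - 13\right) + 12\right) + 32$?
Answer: $\frac{236257}{16} \approx 14766.0$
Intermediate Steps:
$T = 34$ ($T = \left(\left(3 - 13\right) + 12\right) + 32 = \left(-10 + 12\right) + 32 = 2 + 32 = 34$)
$b{\left(R,I \right)} = 27 I + 27 R + 27 I R$ ($b{\left(R,I \right)} = \left(-7 + 34\right) \left(\left(R I + R\right) + I\right) = 27 \left(\left(I R + R\right) + I\right) = 27 \left(\left(R + I R\right) + I\right) = 27 \left(I + R + I R\right) = 27 I + 27 R + 27 I R$)
$7675 - b{\left(-138,- \frac{131}{-144} \right)} = 7675 - \left(27 \left(- \frac{131}{-144}\right) + 27 \left(-138\right) + 27 \left(- \frac{131}{-144}\right) \left(-138\right)\right) = 7675 - \left(27 \left(\left(-131\right) \left(- \frac{1}{144}\right)\right) - 3726 + 27 \left(\left(-131\right) \left(- \frac{1}{144}\right)\right) \left(-138\right)\right) = 7675 - \left(27 \cdot \frac{131}{144} - 3726 + 27 \cdot \frac{131}{144} \left(-138\right)\right) = 7675 - \left(\frac{393}{16} - 3726 - \frac{27117}{8}\right) = 7675 - - \frac{113457}{16} = 7675 + \frac{113457}{16} = \frac{236257}{16}$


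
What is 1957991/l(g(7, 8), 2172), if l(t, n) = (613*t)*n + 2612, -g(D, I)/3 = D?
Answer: -1957991/27957544 ≈ -0.070034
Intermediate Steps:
g(D, I) = -3*D
l(t, n) = 2612 + 613*n*t (l(t, n) = 613*n*t + 2612 = 2612 + 613*n*t)
1957991/l(g(7, 8), 2172) = 1957991/(2612 + 613*2172*(-3*7)) = 1957991/(2612 + 613*2172*(-21)) = 1957991/(2612 - 27960156) = 1957991/(-27957544) = 1957991*(-1/27957544) = -1957991/27957544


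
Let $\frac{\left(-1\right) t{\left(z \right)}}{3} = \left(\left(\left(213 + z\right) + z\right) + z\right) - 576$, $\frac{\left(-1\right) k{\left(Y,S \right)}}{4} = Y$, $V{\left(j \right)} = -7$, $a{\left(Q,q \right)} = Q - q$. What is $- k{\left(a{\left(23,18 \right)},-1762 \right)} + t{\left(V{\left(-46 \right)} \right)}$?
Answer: $1172$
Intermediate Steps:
$k{\left(Y,S \right)} = - 4 Y$
$t{\left(z \right)} = 1089 - 9 z$ ($t{\left(z \right)} = - 3 \left(\left(\left(\left(213 + z\right) + z\right) + z\right) - 576\right) = - 3 \left(\left(\left(213 + 2 z\right) + z\right) - 576\right) = - 3 \left(\left(213 + 3 z\right) - 576\right) = - 3 \left(-363 + 3 z\right) = 1089 - 9 z$)
$- k{\left(a{\left(23,18 \right)},-1762 \right)} + t{\left(V{\left(-46 \right)} \right)} = - \left(-4\right) \left(23 - 18\right) + \left(1089 - -63\right) = - \left(-4\right) \left(23 - 18\right) + \left(1089 + 63\right) = - \left(-4\right) 5 + 1152 = \left(-1\right) \left(-20\right) + 1152 = 20 + 1152 = 1172$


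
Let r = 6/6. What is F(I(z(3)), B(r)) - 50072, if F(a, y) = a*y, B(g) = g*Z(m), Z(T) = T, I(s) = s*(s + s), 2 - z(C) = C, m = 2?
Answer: -50068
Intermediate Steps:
z(C) = 2 - C
I(s) = 2*s**2 (I(s) = s*(2*s) = 2*s**2)
r = 1 (r = 6*(1/6) = 1)
B(g) = 2*g (B(g) = g*2 = 2*g)
F(I(z(3)), B(r)) - 50072 = (2*(2 - 1*3)**2)*(2*1) - 50072 = (2*(2 - 3)**2)*2 - 50072 = (2*(-1)**2)*2 - 50072 = (2*1)*2 - 50072 = 2*2 - 50072 = 4 - 50072 = -50068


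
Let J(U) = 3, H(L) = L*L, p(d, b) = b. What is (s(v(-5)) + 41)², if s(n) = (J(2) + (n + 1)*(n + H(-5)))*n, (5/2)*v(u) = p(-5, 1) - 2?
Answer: 17952169/15625 ≈ 1148.9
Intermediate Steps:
H(L) = L²
v(u) = -⅖ (v(u) = 2*(1 - 2)/5 = (⅖)*(-1) = -⅖)
s(n) = n*(3 + (1 + n)*(25 + n)) (s(n) = (3 + (n + 1)*(n + (-5)²))*n = (3 + (1 + n)*(n + 25))*n = (3 + (1 + n)*(25 + n))*n = n*(3 + (1 + n)*(25 + n)))
(s(v(-5)) + 41)² = (-2*(28 + (-⅖)² + 26*(-⅖))/5 + 41)² = (-2*(28 + 4/25 - 52/5)/5 + 41)² = (-⅖*444/25 + 41)² = (-888/125 + 41)² = (4237/125)² = 17952169/15625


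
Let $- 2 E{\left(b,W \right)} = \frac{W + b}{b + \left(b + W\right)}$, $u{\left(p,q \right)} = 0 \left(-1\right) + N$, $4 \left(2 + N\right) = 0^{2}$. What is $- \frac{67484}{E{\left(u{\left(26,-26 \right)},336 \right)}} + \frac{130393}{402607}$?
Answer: $\frac{9020305997247}{67235369} \approx 1.3416 \cdot 10^{5}$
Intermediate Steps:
$N = -2$ ($N = -2 + \frac{0^{2}}{4} = -2 + \frac{1}{4} \cdot 0 = -2 + 0 = -2$)
$u{\left(p,q \right)} = -2$ ($u{\left(p,q \right)} = 0 \left(-1\right) - 2 = 0 - 2 = -2$)
$E{\left(b,W \right)} = - \frac{W + b}{2 \left(W + 2 b\right)}$ ($E{\left(b,W \right)} = - \frac{\left(W + b\right) \frac{1}{b + \left(b + W\right)}}{2} = - \frac{\left(W + b\right) \frac{1}{b + \left(W + b\right)}}{2} = - \frac{\left(W + b\right) \frac{1}{W + 2 b}}{2} = - \frac{\frac{1}{W + 2 b} \left(W + b\right)}{2} = - \frac{W + b}{2 \left(W + 2 b\right)}$)
$- \frac{67484}{E{\left(u{\left(26,-26 \right)},336 \right)}} + \frac{130393}{402607} = - \frac{67484}{\frac{1}{2} \frac{1}{336 + 2 \left(-2\right)} \left(\left(-1\right) 336 - -2\right)} + \frac{130393}{402607} = - \frac{67484}{\frac{1}{2} \frac{1}{336 - 4} \left(-336 + 2\right)} + 130393 \cdot \frac{1}{402607} = - \frac{67484}{\frac{1}{2} \cdot \frac{1}{332} \left(-334\right)} + \frac{130393}{402607} = - \frac{67484}{- \frac{167}{332}} + \frac{130393}{402607} = \left(-67484\right) \left(- \frac{332}{167}\right) + \frac{130393}{402607} = \frac{22404688}{167} + \frac{130393}{402607} = \frac{9020305997247}{67235369}$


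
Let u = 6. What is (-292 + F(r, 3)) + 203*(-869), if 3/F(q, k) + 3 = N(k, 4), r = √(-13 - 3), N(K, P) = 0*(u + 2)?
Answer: -176700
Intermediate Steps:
N(K, P) = 0 (N(K, P) = 0*(6 + 2) = 0*8 = 0)
r = 4*I (r = √(-16) = 4*I ≈ 4.0*I)
F(q, k) = -1 (F(q, k) = 3/(-3 + 0) = 3/(-3) = 3*(-⅓) = -1)
(-292 + F(r, 3)) + 203*(-869) = (-292 - 1) + 203*(-869) = -293 - 176407 = -176700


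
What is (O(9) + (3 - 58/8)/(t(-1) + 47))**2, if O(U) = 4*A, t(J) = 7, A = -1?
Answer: 776161/46656 ≈ 16.636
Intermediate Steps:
O(U) = -4 (O(U) = 4*(-1) = -4)
(O(9) + (3 - 58/8)/(t(-1) + 47))**2 = (-4 + (3 - 58/8)/(7 + 47))**2 = (-4 + (3 - 58*1/8)/54)**2 = (-4 + (3 - 29/4)*(1/54))**2 = (-4 - 17/4*1/54)**2 = (-4 - 17/216)**2 = (-881/216)**2 = 776161/46656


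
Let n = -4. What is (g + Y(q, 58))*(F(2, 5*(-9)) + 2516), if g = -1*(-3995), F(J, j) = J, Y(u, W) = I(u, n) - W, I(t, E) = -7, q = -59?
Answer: 9895740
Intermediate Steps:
Y(u, W) = -7 - W
g = 3995
(g + Y(q, 58))*(F(2, 5*(-9)) + 2516) = (3995 + (-7 - 1*58))*(2 + 2516) = (3995 + (-7 - 58))*2518 = (3995 - 65)*2518 = 3930*2518 = 9895740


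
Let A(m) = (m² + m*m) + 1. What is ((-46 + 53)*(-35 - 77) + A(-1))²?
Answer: 609961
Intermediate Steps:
A(m) = 1 + 2*m² (A(m) = (m² + m²) + 1 = 2*m² + 1 = 1 + 2*m²)
((-46 + 53)*(-35 - 77) + A(-1))² = ((-46 + 53)*(-35 - 77) + (1 + 2*(-1)²))² = (7*(-112) + (1 + 2*1))² = (-784 + (1 + 2))² = (-784 + 3)² = (-781)² = 609961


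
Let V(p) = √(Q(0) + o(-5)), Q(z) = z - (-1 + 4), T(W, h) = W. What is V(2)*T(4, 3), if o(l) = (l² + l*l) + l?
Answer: 4*√42 ≈ 25.923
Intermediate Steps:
o(l) = l + 2*l² (o(l) = (l² + l²) + l = 2*l² + l = l + 2*l²)
Q(z) = -3 + z (Q(z) = z - 1*3 = z - 3 = -3 + z)
V(p) = √42 (V(p) = √((-3 + 0) - 5*(1 + 2*(-5))) = √(-3 - 5*(1 - 10)) = √(-3 - 5*(-9)) = √(-3 + 45) = √42)
V(2)*T(4, 3) = √42*4 = 4*√42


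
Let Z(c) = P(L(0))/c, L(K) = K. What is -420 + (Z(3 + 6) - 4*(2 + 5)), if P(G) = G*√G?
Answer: -448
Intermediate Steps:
P(G) = G^(3/2)
Z(c) = 0 (Z(c) = 0^(3/2)/c = 0/c = 0)
-420 + (Z(3 + 6) - 4*(2 + 5)) = -420 + (0 - 4*(2 + 5)) = -420 + (0 - 4*7) = -420 + (0 - 28) = -420 - 28 = -448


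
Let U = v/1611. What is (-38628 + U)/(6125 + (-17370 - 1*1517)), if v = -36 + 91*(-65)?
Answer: 62235659/20559582 ≈ 3.0271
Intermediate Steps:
v = -5951 (v = -36 - 5915 = -5951)
U = -5951/1611 ≈ -3.6940
(-38628 + U)/(6125 + (-17370 - 1*1517)) = (-38628 - 5951/1611)/(6125 + (-17370 - 1*1517)) = -62235659/(1611*(6125 + (-17370 - 1517))) = -62235659/(1611*(6125 - 18887)) = -62235659/1611/(-12762) = -62235659/1611*(-1/12762) = 62235659/20559582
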